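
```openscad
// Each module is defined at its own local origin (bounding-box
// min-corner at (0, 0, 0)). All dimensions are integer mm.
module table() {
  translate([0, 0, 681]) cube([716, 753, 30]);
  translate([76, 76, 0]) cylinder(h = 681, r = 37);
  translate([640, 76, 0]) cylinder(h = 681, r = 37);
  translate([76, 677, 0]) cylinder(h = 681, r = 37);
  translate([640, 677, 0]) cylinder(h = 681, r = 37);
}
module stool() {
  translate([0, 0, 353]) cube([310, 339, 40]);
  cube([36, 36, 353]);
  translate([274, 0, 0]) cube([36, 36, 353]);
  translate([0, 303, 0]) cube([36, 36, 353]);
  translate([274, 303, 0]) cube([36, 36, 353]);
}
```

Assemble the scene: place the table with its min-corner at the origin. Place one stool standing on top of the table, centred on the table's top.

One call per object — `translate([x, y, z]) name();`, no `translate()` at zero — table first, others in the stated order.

table();
translate([203, 207, 711]) stool();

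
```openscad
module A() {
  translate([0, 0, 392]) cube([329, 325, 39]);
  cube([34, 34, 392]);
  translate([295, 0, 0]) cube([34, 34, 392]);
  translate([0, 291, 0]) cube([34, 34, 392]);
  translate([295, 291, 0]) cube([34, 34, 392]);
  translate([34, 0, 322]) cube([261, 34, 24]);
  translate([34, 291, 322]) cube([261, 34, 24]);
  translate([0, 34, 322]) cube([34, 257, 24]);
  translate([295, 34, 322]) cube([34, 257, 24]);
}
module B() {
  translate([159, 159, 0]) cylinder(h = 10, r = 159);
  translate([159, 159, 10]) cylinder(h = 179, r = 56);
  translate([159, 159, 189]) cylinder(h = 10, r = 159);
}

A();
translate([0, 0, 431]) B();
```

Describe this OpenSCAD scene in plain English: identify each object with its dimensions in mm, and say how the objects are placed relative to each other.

A is a simple wooden stool: a rectangular seat 329 mm (x) by 325 mm (y), 39 mm thick, top face at z = 431 mm, on four square legs, each 34×34 mm in cross-section. The legs rest on z = 0, each flush with a corner of the seat. Four stretchers, 34 mm wide and 24 mm tall, connect adjacent legs with their undersides at z = 322 mm, each running between the inner faces of the legs it joins and aligned with the legs' outer faces on the other axis.

B is a spool: two coaxial disc flanges of radius 159 mm and thickness 10 mm, joined by a core cylinder of radius 56 mm and height 179 mm. The lower flange rests on z = 0 and the three cylinders share a vertical axis.

The spool is on top of the stool.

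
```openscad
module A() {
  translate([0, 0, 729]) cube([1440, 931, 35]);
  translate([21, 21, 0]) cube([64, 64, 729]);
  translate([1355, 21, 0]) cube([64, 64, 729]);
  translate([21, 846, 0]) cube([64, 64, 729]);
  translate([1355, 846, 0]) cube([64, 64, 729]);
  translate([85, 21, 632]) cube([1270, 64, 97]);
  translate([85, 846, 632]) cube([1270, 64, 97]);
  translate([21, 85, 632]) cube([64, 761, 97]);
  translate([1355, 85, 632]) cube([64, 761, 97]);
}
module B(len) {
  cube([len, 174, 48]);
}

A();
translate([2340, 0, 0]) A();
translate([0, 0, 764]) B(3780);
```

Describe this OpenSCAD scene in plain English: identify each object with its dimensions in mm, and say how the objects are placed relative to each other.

A is a table: top 1440 mm (x) × 931 mm (y), 35 mm thick, upper face at z = 764 mm, on four 64×64 mm square legs, each inset 21 mm from the nearest pair of top edges, running from z = 0 to the bottom of the top. Four apron rails, 64 mm thick and 97 mm tall, run between adjacent legs with their top edges flush with the underside of the top and their outer faces flush with the legs' outer faces.

B is a rectangular beam 3780 mm long (x), 174 mm deep (y), 48 mm thick (z).

The beam spans the tops of two tables placed 900 mm apart, resting at z = 764 mm.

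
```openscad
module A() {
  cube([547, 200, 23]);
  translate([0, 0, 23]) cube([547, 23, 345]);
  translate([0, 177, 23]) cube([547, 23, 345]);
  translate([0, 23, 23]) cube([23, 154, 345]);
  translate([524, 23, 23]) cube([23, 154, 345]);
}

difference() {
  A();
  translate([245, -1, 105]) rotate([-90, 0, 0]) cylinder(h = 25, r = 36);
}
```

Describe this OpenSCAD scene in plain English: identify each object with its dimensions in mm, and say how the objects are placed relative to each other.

A is an open storage box with external size 547×200×368 mm and wall thickness 23 mm (the base is also 23 mm thick). The base covers the whole footprint; the four walls stand on the base, with the y-facing walls full-width and the x-facing walls fitting between their inner faces.

The open box has a circular hole of radius 36 mm through its front wall, centred at (x = 245, z = 105).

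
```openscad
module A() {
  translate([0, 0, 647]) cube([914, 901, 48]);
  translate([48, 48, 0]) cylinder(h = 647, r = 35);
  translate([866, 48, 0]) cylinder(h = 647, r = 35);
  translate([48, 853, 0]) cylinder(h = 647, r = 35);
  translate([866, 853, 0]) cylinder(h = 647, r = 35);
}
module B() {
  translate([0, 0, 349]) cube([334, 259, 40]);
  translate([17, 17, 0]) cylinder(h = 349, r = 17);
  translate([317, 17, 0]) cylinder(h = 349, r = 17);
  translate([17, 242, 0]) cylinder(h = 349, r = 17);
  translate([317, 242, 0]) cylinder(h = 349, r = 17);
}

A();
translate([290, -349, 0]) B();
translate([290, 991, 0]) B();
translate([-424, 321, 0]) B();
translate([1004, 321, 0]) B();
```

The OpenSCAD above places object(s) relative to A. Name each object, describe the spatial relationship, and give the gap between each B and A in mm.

Each stool's nearest face is 90 mm from the table's bounding box.

A is a table. B is a stool. Four stools sit around the table at the −y, +y, −x, +x sides. The gap between each stool and the table is 90 mm.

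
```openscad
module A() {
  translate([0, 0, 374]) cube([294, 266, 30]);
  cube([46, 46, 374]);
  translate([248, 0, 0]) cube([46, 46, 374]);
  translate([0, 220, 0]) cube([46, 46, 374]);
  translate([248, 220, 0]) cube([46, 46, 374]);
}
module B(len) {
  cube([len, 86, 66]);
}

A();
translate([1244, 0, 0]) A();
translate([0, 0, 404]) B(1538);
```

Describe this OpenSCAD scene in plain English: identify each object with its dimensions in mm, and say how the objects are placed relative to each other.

A is a four-legged stool. The seat is 294×266 mm, 30 mm thick, top at z = 404 mm. It stands on four square legs, each 46×46 mm in cross-section, from z = 0 to the seat underside, each flush with a corner of the seat.

B is a rectangular beam 1538 mm long (x), 86 mm deep (y), 66 mm thick (z).

The beam spans the tops of two stools placed 950 mm apart, resting at z = 404 mm.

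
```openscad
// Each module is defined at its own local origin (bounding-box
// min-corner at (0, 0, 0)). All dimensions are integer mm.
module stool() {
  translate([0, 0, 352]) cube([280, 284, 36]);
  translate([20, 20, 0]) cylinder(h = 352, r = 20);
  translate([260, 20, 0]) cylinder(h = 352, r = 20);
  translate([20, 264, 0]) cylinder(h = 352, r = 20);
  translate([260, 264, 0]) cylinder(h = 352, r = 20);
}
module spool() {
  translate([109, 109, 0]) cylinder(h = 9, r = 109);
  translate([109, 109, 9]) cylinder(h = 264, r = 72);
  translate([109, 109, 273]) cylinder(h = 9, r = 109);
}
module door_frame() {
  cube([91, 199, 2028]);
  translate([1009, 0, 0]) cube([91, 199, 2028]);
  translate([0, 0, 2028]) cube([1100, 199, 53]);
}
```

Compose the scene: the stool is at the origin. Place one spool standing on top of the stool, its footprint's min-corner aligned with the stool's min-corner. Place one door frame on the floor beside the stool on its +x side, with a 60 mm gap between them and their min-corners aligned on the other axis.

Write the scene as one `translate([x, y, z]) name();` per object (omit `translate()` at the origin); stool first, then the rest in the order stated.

stool();
translate([0, 0, 388]) spool();
translate([340, 0, 0]) door_frame();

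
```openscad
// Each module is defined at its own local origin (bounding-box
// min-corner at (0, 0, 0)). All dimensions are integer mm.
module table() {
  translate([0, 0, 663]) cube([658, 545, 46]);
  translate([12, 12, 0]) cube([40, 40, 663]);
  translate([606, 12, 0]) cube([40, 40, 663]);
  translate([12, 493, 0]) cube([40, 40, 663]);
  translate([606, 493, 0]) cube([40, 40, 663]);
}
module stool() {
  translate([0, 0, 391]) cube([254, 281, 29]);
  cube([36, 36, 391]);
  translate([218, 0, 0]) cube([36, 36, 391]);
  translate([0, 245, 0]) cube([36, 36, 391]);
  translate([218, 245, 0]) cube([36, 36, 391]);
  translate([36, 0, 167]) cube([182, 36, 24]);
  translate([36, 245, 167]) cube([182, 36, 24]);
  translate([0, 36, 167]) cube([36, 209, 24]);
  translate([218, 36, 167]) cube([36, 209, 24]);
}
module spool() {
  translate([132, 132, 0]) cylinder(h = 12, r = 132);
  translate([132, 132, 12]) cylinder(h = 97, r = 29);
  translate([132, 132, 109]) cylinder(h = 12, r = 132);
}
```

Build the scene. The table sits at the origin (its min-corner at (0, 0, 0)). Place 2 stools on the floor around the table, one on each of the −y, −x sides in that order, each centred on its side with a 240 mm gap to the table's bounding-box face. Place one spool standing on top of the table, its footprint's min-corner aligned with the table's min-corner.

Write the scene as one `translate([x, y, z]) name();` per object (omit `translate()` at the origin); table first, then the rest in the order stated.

table();
translate([202, -521, 0]) stool();
translate([-494, 132, 0]) stool();
translate([0, 0, 709]) spool();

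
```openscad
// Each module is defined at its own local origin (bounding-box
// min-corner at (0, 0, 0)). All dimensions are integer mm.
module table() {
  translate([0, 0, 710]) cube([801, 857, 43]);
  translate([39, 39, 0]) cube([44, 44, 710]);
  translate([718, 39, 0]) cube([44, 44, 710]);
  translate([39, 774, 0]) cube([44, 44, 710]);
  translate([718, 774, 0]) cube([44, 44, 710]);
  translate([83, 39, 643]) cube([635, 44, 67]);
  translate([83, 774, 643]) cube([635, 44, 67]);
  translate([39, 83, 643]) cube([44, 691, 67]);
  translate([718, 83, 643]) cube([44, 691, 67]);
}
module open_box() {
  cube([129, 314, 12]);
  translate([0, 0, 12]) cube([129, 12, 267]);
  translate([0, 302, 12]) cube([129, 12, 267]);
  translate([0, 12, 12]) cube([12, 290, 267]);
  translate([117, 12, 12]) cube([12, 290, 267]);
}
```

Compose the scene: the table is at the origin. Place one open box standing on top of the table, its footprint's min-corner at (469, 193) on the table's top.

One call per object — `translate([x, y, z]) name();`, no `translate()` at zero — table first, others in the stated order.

table();
translate([469, 193, 753]) open_box();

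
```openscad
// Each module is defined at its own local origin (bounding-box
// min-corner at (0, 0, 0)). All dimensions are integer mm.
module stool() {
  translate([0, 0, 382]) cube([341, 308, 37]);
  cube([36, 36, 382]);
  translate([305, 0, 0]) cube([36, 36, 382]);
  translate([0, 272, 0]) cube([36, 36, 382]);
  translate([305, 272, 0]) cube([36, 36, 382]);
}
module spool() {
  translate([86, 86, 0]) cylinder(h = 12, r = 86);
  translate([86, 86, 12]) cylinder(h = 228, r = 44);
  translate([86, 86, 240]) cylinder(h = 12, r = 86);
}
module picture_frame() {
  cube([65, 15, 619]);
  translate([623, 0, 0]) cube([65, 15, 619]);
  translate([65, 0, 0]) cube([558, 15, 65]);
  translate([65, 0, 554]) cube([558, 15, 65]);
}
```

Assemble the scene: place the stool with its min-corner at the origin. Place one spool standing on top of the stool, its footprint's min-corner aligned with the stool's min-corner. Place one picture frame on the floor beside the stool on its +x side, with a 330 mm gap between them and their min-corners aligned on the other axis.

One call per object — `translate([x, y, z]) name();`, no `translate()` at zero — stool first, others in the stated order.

stool();
translate([0, 0, 419]) spool();
translate([671, 0, 0]) picture_frame();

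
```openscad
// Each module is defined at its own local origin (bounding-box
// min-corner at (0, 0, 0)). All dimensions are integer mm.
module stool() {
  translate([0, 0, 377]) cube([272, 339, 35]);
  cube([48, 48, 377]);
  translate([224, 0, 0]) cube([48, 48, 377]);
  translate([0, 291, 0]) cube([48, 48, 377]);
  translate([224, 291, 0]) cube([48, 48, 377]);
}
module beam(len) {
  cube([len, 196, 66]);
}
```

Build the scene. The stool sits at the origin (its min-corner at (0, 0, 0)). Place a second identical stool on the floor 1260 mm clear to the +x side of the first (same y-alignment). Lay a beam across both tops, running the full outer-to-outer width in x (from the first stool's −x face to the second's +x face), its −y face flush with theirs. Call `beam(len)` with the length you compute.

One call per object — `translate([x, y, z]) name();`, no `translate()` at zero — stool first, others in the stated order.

stool();
translate([1532, 0, 0]) stool();
translate([0, 0, 412]) beam(1804);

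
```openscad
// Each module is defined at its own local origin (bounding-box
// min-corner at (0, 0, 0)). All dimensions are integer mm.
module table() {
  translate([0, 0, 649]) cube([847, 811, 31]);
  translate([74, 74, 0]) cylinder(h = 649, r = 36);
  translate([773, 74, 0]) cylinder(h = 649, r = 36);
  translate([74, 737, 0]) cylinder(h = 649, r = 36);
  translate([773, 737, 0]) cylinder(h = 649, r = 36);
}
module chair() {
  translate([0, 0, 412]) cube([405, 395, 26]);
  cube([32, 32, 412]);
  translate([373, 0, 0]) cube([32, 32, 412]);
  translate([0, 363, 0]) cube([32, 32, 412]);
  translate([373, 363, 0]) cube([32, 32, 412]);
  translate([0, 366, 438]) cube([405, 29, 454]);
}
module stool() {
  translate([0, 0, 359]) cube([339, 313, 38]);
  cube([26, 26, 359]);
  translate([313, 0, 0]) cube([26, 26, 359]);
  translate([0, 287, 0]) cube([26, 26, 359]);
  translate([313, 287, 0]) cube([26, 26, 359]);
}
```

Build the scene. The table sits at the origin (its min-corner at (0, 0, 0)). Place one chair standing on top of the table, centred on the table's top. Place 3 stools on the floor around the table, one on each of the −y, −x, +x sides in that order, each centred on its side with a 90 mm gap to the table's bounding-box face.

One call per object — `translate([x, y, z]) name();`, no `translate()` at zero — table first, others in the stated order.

table();
translate([221, 208, 680]) chair();
translate([254, -403, 0]) stool();
translate([-429, 249, 0]) stool();
translate([937, 249, 0]) stool();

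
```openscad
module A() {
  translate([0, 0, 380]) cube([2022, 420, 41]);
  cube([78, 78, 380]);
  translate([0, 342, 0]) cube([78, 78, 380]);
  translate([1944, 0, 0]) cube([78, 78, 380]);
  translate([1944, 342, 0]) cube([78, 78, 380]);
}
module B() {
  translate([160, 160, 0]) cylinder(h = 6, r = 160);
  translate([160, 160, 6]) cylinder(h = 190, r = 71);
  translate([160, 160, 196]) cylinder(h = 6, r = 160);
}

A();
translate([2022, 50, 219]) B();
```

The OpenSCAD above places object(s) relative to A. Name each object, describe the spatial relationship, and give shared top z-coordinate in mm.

Both tops at z = 421 mm.

A is a bench. B is a spool. The spool is beside the bench with their tops flush at z = 421. The shared top z-coordinate is 421 mm.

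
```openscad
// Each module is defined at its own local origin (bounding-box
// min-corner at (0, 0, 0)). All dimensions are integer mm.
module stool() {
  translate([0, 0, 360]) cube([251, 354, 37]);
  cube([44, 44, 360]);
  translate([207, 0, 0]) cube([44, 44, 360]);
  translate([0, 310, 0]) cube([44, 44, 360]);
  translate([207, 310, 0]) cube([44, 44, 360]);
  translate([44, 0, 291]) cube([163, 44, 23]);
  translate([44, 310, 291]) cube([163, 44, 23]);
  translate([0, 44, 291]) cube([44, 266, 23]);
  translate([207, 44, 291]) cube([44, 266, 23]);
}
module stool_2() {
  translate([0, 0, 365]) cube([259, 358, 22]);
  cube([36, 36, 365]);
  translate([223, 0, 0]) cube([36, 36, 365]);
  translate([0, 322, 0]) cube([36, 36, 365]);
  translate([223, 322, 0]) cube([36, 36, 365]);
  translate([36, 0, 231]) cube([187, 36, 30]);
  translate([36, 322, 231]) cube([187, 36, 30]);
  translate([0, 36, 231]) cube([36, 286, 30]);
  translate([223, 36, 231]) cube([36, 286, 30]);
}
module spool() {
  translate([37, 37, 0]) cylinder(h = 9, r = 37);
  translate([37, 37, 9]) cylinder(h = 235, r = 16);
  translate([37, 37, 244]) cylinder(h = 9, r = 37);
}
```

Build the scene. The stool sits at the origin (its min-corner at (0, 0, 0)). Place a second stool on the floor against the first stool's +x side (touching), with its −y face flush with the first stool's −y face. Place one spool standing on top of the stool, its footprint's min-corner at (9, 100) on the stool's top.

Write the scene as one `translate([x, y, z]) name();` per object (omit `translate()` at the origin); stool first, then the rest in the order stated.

stool();
translate([251, 0, 0]) stool_2();
translate([9, 100, 397]) spool();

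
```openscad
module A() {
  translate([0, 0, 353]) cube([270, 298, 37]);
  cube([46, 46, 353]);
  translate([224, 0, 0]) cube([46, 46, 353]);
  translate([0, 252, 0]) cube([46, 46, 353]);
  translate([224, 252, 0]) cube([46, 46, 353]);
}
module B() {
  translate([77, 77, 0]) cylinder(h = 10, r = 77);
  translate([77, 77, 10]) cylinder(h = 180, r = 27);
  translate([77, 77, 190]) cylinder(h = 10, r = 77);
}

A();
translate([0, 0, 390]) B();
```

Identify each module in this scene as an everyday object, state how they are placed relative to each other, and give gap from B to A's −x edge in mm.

The spool's min-x is at 0; the stool's min-x is 0; gap = 0 mm.

A is a stool. B is a spool. The spool is on top of the stool. The gap from the spool to the stool's −x edge is 0 mm.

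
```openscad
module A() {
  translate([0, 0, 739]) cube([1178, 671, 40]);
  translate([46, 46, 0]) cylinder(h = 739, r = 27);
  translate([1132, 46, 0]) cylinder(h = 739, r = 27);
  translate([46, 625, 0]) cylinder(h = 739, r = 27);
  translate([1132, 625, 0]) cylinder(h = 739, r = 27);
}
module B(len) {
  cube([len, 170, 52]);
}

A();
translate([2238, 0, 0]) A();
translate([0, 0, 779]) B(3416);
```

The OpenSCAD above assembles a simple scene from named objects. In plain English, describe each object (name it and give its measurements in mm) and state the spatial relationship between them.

A is a table: top 1178 mm (x) × 671 mm (y), 40 mm thick, upper face at z = 779 mm, on four round legs of 54 mm diameter, each leg's bounding box inset 19 mm from the nearest pair of top edges, running from z = 0 to the bottom of the top.

B is a rectangular beam 3416 mm long (x), 170 mm deep (y), 52 mm thick (z).

The beam spans the tops of two tables placed 1060 mm apart, resting at z = 779 mm.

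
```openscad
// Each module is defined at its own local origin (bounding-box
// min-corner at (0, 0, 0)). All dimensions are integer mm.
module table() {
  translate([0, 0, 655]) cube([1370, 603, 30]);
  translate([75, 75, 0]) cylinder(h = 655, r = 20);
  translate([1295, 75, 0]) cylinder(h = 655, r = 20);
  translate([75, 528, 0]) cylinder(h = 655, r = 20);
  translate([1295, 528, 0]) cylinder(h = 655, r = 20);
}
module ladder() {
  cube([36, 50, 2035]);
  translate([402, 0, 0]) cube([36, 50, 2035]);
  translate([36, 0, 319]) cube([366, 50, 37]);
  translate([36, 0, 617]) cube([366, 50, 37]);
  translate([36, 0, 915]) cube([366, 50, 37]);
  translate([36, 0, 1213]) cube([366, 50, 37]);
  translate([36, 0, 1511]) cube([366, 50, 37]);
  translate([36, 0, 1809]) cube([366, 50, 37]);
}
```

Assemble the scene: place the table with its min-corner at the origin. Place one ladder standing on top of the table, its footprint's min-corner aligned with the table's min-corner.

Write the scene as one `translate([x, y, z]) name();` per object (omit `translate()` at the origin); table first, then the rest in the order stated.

table();
translate([0, 0, 685]) ladder();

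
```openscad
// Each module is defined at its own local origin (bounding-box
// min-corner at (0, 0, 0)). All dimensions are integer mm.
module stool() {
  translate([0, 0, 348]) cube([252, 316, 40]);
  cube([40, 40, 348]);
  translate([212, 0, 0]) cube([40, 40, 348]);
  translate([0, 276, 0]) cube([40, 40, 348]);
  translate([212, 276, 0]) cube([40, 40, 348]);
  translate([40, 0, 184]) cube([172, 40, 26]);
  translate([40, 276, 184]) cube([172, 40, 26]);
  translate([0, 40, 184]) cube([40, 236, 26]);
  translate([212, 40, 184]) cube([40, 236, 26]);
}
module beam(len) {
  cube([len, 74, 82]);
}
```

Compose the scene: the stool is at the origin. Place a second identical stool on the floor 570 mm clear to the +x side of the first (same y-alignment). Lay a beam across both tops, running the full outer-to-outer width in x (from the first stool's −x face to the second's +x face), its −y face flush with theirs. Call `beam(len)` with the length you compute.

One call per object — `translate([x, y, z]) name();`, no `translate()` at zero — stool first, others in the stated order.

stool();
translate([822, 0, 0]) stool();
translate([0, 0, 388]) beam(1074);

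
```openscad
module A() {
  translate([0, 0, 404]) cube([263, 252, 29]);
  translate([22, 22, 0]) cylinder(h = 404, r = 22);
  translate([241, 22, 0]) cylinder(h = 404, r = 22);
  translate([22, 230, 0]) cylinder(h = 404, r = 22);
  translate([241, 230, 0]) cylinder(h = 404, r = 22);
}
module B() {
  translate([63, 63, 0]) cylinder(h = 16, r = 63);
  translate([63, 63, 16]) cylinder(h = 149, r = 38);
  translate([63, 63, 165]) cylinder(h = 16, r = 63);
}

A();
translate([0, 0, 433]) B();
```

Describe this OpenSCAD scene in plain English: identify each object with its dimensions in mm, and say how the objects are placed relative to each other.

A is a four-legged stool. The seat is 263×252 mm, 29 mm thick, top at z = 433 mm. It stands on four round legs, each 44 mm in diameter, from z = 0 to the seat underside, each leg's axis is inset half a diameter from the nearest pair of seat edges (so the leg's bounding box is flush with the corner).

B is a spool: two coaxial disc flanges of radius 63 mm and thickness 16 mm, joined by a core cylinder of radius 38 mm and height 149 mm. The lower flange rests on z = 0 and the three cylinders share a vertical axis.

The spool is on top of the stool.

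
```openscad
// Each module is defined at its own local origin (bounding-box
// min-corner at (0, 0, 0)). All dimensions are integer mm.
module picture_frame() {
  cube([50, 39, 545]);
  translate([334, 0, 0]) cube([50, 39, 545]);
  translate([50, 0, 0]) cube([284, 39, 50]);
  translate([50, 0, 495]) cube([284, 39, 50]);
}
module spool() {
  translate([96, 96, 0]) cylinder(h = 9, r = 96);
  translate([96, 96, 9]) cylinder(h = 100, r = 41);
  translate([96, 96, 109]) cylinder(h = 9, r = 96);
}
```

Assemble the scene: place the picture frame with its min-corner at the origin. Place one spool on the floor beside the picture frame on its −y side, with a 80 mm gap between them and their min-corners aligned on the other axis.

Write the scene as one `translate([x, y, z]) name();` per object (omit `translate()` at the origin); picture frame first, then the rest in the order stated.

picture_frame();
translate([0, -272, 0]) spool();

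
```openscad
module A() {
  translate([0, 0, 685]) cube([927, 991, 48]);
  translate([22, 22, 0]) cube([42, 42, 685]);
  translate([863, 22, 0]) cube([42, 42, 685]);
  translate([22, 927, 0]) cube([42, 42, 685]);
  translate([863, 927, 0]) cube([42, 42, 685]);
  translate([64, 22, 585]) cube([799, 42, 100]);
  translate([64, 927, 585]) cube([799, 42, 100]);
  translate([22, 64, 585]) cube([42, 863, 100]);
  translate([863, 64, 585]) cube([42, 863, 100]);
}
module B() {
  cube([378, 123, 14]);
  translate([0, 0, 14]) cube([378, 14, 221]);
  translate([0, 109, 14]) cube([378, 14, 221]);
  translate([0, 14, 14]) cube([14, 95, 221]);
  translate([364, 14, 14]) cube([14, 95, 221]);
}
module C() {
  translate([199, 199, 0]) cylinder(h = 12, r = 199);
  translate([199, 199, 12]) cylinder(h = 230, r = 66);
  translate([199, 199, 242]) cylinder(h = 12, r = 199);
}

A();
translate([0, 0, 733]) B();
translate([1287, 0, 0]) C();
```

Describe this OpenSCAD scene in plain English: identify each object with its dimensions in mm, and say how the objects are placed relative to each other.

A is a table with a 927×991 mm rectangular top, 48 mm thick, top surface at z = 733 mm, supported by four 42×42 mm square legs, each inset 22 mm from the nearest pair of top edges, running from the floor. Four apron rails, 42 mm thick and 100 mm tall, run between adjacent legs with their top edges flush with the underside of the top and their outer faces flush with the legs' outer faces.

B is an open storage box with external size 378×123×235 mm and wall thickness 14 mm (the base is also 14 mm thick). The base covers the whole footprint; the four walls stand on the base, with the y-facing walls full-width and the x-facing walls fitting between their inner faces.

C is a spool: two coaxial disc flanges of radius 199 mm and thickness 12 mm, joined by a core cylinder of radius 66 mm and height 230 mm. The lower flange rests on z = 0 and the three cylinders share a vertical axis.

The open box is on top of the table. The spool is on the floor beside the table on its +x side.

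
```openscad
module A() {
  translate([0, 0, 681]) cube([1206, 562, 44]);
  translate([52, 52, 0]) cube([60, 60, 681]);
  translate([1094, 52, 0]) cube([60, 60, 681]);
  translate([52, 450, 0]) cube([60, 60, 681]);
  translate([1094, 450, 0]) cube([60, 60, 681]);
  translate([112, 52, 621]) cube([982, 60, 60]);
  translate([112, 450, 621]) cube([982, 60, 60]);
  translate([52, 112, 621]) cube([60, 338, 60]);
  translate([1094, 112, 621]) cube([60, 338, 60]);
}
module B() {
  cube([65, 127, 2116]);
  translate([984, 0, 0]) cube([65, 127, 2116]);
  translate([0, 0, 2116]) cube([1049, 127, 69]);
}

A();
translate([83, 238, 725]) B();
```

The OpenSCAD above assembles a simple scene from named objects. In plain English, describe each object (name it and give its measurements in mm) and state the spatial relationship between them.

A is a table: top 1206 mm (x) × 562 mm (y), 44 mm thick, upper face at z = 725 mm, on four 60×60 mm square legs, each inset 52 mm from the nearest pair of top edges, running from z = 0 to the bottom of the top. Four apron rails, 60 mm thick and 60 mm tall, run between adjacent legs with their top edges flush with the underside of the top and their outer faces flush with the legs' outer faces.

B is a door frame. The clear opening is 919 mm wide and 2116 mm high. Two 65 mm wide jambs, 127 mm deep, stand either side of the opening from the floor to the top of the opening. A 69 mm thick head sits across the top of both jambs, spanning the full outside width of the frame.

The door frame is on top of the table.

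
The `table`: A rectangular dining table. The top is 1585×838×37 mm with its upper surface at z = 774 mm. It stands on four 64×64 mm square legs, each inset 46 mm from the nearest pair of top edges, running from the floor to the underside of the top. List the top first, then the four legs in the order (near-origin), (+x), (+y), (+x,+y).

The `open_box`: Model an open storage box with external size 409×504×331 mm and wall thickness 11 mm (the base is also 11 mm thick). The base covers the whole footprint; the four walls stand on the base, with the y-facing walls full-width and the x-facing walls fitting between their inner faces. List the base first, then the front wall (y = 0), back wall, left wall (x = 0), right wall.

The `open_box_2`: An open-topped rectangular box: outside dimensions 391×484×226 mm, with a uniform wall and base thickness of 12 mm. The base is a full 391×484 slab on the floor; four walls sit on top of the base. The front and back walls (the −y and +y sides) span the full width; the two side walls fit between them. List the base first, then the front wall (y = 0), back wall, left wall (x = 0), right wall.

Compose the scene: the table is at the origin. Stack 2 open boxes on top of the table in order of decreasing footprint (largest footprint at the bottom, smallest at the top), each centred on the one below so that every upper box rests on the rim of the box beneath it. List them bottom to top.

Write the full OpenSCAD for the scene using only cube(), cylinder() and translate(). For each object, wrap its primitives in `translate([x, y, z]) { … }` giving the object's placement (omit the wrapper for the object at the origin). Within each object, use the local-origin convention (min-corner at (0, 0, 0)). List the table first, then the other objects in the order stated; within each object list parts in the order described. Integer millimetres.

translate([0, 0, 737]) cube([1585, 838, 37]);
translate([46, 46, 0]) cube([64, 64, 737]);
translate([1475, 46, 0]) cube([64, 64, 737]);
translate([46, 728, 0]) cube([64, 64, 737]);
translate([1475, 728, 0]) cube([64, 64, 737]);
translate([588, 167, 774]) {
  cube([409, 504, 11]);
  translate([0, 0, 11]) cube([409, 11, 320]);
  translate([0, 493, 11]) cube([409, 11, 320]);
  translate([0, 11, 11]) cube([11, 482, 320]);
  translate([398, 11, 11]) cube([11, 482, 320]);
}
translate([597, 177, 1105]) {
  cube([391, 484, 12]);
  translate([0, 0, 12]) cube([391, 12, 214]);
  translate([0, 472, 12]) cube([391, 12, 214]);
  translate([0, 12, 12]) cube([12, 460, 214]);
  translate([379, 12, 12]) cube([12, 460, 214]);
}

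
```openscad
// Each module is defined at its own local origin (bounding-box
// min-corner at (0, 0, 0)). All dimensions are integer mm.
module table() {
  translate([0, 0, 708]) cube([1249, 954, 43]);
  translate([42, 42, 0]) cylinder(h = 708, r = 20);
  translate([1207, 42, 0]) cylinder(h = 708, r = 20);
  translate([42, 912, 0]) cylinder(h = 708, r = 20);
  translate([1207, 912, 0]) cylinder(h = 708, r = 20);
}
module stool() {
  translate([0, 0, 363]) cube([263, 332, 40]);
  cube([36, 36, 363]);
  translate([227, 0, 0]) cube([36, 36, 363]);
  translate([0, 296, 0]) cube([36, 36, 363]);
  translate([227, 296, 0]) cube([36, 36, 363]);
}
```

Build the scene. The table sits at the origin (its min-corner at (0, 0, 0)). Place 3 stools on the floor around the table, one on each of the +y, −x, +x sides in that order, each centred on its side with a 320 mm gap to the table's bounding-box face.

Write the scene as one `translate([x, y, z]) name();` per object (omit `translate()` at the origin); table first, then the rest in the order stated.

table();
translate([493, 1274, 0]) stool();
translate([-583, 311, 0]) stool();
translate([1569, 311, 0]) stool();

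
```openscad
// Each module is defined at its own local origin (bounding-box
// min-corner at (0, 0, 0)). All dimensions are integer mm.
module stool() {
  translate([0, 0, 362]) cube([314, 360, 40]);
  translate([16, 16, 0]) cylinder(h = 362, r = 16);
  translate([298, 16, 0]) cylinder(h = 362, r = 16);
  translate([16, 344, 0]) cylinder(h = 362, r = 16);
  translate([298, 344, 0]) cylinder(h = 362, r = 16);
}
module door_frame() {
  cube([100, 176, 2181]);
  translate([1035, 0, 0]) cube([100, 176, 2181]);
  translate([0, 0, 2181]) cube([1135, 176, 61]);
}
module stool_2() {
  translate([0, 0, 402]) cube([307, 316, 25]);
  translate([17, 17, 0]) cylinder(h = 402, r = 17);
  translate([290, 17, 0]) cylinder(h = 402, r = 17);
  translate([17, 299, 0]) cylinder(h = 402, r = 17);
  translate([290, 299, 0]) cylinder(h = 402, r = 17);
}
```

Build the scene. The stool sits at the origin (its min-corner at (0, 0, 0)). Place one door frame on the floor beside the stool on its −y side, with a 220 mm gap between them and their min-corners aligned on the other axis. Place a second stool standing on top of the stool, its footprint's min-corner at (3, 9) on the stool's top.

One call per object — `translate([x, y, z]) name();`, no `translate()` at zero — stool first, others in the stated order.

stool();
translate([0, -396, 0]) door_frame();
translate([3, 9, 402]) stool_2();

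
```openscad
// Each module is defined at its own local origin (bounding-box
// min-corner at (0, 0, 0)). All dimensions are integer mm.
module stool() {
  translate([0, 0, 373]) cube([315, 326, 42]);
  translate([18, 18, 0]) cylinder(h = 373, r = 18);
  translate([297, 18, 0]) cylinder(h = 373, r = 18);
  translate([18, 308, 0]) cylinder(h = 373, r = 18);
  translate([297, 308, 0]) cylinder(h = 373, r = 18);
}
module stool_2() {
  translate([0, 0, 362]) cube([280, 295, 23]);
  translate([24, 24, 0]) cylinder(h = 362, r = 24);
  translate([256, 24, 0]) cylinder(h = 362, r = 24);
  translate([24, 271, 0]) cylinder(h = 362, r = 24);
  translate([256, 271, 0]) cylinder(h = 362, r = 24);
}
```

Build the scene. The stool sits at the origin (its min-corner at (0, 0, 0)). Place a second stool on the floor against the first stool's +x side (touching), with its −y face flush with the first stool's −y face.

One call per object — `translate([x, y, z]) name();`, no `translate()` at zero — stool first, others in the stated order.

stool();
translate([315, 0, 0]) stool_2();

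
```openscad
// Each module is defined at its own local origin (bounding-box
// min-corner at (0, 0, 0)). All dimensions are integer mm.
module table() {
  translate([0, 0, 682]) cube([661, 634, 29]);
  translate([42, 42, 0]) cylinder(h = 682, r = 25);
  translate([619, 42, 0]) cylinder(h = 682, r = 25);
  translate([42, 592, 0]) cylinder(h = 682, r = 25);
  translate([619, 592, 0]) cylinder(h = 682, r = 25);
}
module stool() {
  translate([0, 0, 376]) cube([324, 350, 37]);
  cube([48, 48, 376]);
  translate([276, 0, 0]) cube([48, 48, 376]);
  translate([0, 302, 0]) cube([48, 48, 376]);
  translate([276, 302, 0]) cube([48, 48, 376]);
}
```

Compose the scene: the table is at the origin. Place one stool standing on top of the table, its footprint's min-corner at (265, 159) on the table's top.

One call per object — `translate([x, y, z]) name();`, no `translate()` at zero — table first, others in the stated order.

table();
translate([265, 159, 711]) stool();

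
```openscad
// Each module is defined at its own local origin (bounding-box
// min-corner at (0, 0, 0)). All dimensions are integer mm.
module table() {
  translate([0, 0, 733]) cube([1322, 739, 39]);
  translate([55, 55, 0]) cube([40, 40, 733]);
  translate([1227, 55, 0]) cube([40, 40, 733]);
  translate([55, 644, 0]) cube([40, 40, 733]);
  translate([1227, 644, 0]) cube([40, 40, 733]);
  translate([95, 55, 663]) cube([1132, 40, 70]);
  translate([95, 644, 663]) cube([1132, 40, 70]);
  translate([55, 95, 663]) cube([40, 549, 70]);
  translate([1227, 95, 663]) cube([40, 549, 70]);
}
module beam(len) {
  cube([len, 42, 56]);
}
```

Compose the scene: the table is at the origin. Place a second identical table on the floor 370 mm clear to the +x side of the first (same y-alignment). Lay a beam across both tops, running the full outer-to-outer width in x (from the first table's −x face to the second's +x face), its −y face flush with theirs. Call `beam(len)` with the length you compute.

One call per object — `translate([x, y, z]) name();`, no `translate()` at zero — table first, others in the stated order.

table();
translate([1692, 0, 0]) table();
translate([0, 0, 772]) beam(3014);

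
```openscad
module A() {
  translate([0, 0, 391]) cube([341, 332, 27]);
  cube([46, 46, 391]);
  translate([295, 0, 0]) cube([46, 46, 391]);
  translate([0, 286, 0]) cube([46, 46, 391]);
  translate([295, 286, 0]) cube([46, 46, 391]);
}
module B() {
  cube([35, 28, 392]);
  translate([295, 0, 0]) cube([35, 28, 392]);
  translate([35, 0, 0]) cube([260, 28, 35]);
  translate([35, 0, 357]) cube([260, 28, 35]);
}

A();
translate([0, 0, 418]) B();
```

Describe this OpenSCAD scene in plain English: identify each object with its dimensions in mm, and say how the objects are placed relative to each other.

A is a four-legged stool. The seat is a 341×332×27 mm slab whose top surface is at z = 418 mm; four square legs, each 46×46 mm in cross-section, run from the floor (z = 0) to the underside of the seat, each flush with a corner of the seat.

B is a picture frame with a 260×322 mm rectangular opening (x by z) and a uniform 35 mm border on every side. Frame depth is 28 mm along y. It is built from two vertical stiles running the full outside height and two horizontal rails spanning the gap between the stiles.

The picture frame is on top of the stool.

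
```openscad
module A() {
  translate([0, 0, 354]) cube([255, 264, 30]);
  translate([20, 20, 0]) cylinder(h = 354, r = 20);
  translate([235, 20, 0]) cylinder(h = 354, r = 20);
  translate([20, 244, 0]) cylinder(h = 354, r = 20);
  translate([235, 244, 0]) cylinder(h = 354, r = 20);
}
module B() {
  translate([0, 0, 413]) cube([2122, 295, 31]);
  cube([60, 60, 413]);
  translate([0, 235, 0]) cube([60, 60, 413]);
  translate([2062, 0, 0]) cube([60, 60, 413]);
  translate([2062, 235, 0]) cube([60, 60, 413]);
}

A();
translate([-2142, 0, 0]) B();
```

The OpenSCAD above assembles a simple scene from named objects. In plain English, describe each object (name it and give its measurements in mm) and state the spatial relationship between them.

A is a simple wooden stool: a rectangular seat 255 mm (x) by 264 mm (y), 30 mm thick, top face at z = 384 mm, on four round legs, each 40 mm in diameter. The legs rest on z = 0, each leg's axis is inset half a diameter from the nearest pair of seat edges (so the leg's bounding box is flush with the corner).

B is a bench: a 2122×295 mm seat slab, 31 mm thick, top at z = 444 mm, on four 60×60 mm square legs flush with the seat corners and standing on z = 0.

The bench is on the floor beside the stool on its −x side.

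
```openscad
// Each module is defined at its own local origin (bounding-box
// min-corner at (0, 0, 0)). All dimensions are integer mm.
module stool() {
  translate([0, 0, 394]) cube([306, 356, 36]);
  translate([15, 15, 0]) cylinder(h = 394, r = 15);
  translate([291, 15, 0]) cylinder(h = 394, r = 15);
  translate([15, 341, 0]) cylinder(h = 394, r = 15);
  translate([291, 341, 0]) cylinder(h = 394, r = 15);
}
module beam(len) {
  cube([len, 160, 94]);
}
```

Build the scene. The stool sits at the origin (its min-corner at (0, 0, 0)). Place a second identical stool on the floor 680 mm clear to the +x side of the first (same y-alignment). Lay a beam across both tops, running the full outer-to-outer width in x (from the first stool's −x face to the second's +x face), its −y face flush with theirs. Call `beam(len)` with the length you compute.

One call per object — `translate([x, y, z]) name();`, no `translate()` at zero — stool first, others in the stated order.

stool();
translate([986, 0, 0]) stool();
translate([0, 0, 430]) beam(1292);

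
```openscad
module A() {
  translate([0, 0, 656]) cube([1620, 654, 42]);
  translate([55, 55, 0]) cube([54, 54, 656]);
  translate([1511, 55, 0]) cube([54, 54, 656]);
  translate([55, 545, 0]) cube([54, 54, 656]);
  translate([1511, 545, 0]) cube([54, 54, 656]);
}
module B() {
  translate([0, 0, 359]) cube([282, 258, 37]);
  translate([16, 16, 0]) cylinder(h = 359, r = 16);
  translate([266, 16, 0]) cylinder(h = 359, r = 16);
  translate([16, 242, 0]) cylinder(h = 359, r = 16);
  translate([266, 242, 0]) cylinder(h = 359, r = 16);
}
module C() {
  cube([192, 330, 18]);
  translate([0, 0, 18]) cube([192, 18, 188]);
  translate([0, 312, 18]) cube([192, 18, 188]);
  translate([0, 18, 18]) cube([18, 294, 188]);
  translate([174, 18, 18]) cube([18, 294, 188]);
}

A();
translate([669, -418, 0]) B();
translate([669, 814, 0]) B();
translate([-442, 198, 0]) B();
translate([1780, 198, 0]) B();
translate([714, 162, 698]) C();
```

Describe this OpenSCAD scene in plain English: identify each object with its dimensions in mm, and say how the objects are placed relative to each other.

A is a rectangular dining table. The top is 1620×654×42 mm with its upper surface at z = 698 mm. It stands on four 54×54 mm square legs, each inset 55 mm from the nearest pair of top edges, running from the floor to the underside of the top.

B is a four-legged stool. The seat is a 282×258×37 mm slab whose top surface is at z = 396 mm; four round legs, each 32 mm in diameter, run from the floor (z = 0) to the underside of the seat, each leg's axis is inset half a diameter from the nearest pair of seat edges (so the leg's bounding box is flush with the corner).

C is an open-topped rectangular box: outside dimensions 192×330×206 mm, with a uniform wall and base thickness of 18 mm. The base is a full 192×330 slab on the floor; four walls sit on top of the base. The front and back walls (the −y and +y sides) span the full width; the two side walls fit between them.

Four stools sit around the table at the −y, +y, −x, +x sides. The open box is on top of the table, centred.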